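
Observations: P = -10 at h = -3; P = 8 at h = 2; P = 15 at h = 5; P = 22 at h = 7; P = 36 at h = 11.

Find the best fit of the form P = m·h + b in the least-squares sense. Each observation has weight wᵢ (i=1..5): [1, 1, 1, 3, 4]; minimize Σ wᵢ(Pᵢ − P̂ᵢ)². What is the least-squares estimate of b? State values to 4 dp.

b = -0.1742

Compute the Gram sums: Σwᵢ·h·h = 669, Σwᵢ·h = 69, Σwᵢ·1 = 10.
For XᵀWP: Σwᵢ·h·P = 2167, Σwᵢ·P = 223.
So XᵀWX·[m, b]ᵀ = XᵀWP: [[669, 69]; [69, 10]]·[m, b]ᵀ = [2167, 223]ᵀ.
Eliminating b: 10·(row 1) − 69·(row 2) gives 1929·m = 10·2167 − 69·223 = 6283, so m = 6283/1929.
Then b = (223 − 69·(6283/1929))/10 = -112/643.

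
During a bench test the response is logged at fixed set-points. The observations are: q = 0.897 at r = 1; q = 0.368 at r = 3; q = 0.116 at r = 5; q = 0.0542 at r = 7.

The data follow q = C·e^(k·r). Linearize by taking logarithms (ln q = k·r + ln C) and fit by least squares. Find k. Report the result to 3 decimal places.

k = -0.479

Linearized form: ln q = k·r + ln C. From the 4 transformed points,
Σr = 16.0000, Σ(r)² = 84.0000, Σln q = -6.1776, Σr·ln q = -34.2841.
Equations: 84.0000·k + 16.0000·ln C = -34.2841;  16.0000·k + 4·ln C = -6.1776.
Slope k = (n·Σr·ln q − Σr·Σln q)/(n·Σ(r)² − (Σr)²) = (4·-34.2841 − 16.0000·-6.1776)/80.0000 = -0.47868; ln C = (Σln q − k·Σr)/n = 0.37032.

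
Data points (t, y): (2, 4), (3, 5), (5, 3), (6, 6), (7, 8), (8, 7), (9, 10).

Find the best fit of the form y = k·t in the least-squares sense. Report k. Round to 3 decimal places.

k = 1.030

The normal equations are: 268·k = 276.
(Σt·t = 268, Σt·y = 276.)
k = 276/268 = 1.02985.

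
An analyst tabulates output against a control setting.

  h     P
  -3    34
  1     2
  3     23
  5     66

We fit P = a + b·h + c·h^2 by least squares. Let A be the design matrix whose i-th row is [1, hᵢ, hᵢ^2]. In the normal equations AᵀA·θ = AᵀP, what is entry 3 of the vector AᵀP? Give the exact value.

2165

Entry 3 ↔ basis h^2, so (AᵀP)_{3} = Σᵢ (h^2)·Pᵢ = (9)·(34) + (1)·(2) + (9)·(23) + (25)·(66) = 2165.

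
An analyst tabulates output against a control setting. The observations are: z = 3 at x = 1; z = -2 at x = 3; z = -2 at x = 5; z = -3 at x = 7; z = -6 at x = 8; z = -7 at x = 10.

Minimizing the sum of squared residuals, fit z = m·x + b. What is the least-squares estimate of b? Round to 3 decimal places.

b = 2.867

With design matrix A, AᵀA = [[248, 34]; [34, 6]] and Aᵀz = [-152, -17]ᵀ.
Δ = 248·6 − 34² = 332.
m = ((-152)·6 − 34·(-17))/332 = -167/166; b = (248·(-17) − 34·(-152))/332 = 238/83.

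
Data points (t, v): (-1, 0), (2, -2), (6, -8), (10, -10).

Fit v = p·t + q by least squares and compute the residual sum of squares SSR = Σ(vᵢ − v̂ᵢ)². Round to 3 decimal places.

SSR = 2.705

With design matrix X, XᵀX = [[141, 17]; [17, 4]] and Xᵀv = [-152, -20]ᵀ.
Δ = 141·4 − 17² = 275.
p = ((-152)·4 − 17·(-20))/275 = -268/275; q = (141·(-20) − 17·(-152))/275 = -236/275.
Residuals: -32/275, 222/275, -356/275, 166/275; SSR = 744/275.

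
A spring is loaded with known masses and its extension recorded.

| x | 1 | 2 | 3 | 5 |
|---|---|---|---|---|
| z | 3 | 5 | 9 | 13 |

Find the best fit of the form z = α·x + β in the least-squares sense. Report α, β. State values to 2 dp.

α = 2.57, β = 0.43

From the data, Σx·x = 39, Σx = 11, Σ1 = 4.
Right-hand side: Σx·z = 105, Σz = 30.
AᵀA·[α, β]ᵀ = Aᵀz becomes [[39, 11]; [11, 4]]·[α, β]ᵀ = [105, 30]ᵀ.
det = 39·4 − 11² = 35.
α = (105·4 − 11·30)/35 = 18/7; β = (39·30 − 11·105)/35 = 3/7.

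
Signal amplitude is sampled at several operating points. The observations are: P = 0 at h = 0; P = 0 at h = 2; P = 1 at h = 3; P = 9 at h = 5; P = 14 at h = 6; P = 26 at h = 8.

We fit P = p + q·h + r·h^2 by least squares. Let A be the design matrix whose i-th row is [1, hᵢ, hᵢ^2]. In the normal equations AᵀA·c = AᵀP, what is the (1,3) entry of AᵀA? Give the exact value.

138

Row 1 ↔ basis 1, column 3 ↔ basis h^2, so (AᵀA)_{1,3} = Σᵢ h^2 = (1)·(0) + (1)·(4) + (1)·(9) + (1)·(25) + (1)·(36) + (1)·(64) = 138.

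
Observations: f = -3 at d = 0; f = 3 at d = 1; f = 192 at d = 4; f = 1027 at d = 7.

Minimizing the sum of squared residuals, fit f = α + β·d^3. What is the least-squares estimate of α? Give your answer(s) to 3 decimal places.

α = -1.026

Sums needed: Σ1 = 4, Σd^3 = 408, Σd^3·d^3 = 121746.
For Aᵀf: Σf = 1219, Σd^3·f = 364552.
AᵀA·[α, β]ᵀ = Aᵀf becomes [[4, 408]; [408, 121746]]·[α, β]ᵀ = [1219, 364552]ᵀ.
Eliminating β: 121746·(row 1) − 408·(row 2) gives 320520·α = 121746·1219 − 408·364552 = -328842, so α = -54807/53420.
Then β = (364552 − 408·(-54807/53420))/121746 = 120107/40065.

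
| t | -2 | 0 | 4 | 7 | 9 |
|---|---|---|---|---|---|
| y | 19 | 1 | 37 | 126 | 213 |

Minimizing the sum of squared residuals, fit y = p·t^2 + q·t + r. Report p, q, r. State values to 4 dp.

p = 2.9253, q = -2.7782, r = 1.4412

Entries of MᵀM: Σt^2·t^2 = 9234, Σt^2·t = 1128, Σt^2 = 150, Σt·t = 150, Σt = 18, Σ1 = 5.
For Mᵀy: Σt^2·y = 24095, Σt·y = 2909, Σy = 396.
MᵀM·[p, q, r]ᵀ = Mᵀy becomes [[9234, 1128, 150]; [1128, 150, 18]; [150, 18, 5]]·[p, q, r]ᵀ = [24095, 2909, 396]ᵀ.
Row-reducing yields p = 140399/47994, q = -133337/47994, r = 11528/7999.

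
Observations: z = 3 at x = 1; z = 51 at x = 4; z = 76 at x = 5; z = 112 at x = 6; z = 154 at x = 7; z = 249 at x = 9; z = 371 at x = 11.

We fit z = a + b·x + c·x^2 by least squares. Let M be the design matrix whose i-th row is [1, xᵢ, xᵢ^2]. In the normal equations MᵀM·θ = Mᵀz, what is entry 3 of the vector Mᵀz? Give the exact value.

Entry 3 ↔ basis x^2, so (Mᵀz)_{3} = Σᵢ (x^2)·zᵢ = (1)·(3) + (16)·(51) + (25)·(76) + (36)·(112) + (49)·(154) + (81)·(249) + (121)·(371) = 79357.

79357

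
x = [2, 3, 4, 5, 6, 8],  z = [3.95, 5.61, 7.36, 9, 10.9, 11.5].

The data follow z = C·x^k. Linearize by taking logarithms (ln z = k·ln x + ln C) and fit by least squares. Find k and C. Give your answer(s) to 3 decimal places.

Linearized form: ln z = k·ln x + ln C. From the 6 transformed points,
XᵀX = [[13.7340, 8.6587]; [8.6587, 6]], rhs = [18.5090, 12.1227]ᵀ  (here Σln x = 8.6587, Σ(ln x)² = 13.7340, Σln z = 12.1227, Σln x·ln z = 18.5090).
Δ = 13.7340·6 − (8.6587)² = 7.4309; k = (18.5090·6 − 8.6587·12.1227)/7.4309 = 0.81925, ln C = (13.7340·12.1227 − 8.6587·18.5090)/7.4309 = 0.83817, so C = exp(0.83817) = 2.31214.

k = 0.819, C = 2.312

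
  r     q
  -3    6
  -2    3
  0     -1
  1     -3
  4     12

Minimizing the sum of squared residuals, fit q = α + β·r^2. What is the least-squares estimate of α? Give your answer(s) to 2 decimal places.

α = -1.88

Forming XᵀX = [[5, 30]; [30, 354]] and Xᵀq = [17, 255]ᵀ gives XᵀX·[α, β]ᵀ = Xᵀq.
Eliminating β: 354·(row 1) − 30·(row 2) gives 870·α = 354·17 − 30·255 = -1632, so α = -272/145.
Then β = (255 − 30·(-272/145))/354 = 51/58.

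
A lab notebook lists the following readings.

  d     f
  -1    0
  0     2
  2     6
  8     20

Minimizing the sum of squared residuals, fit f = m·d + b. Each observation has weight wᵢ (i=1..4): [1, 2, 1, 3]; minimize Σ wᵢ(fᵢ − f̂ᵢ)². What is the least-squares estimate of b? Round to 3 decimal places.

Entries of MᵀWM: Σwᵢ·d·d = 197, Σwᵢ·d = 25, Σwᵢ·1 = 7.
Moment sums: Σwᵢ·d·f = 492, Σwᵢ·f = 70.
Determinant 197·7 − 25² = 754.
m = (492·7 − 25·70)/754 = 847/377; b = (197·70 − 25·492)/754 = 745/377.

b = 1.976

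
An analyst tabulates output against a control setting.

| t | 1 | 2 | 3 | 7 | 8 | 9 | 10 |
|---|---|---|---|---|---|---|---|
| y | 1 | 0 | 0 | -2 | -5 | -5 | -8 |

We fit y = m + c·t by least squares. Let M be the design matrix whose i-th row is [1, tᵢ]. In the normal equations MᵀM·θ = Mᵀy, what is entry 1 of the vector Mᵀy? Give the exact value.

Entry 1 ↔ basis 1, so (Mᵀy)_{1} = Σᵢ yᵢ = (1)·(1) + (1)·(0) + (1)·(0) + (1)·(-2) + (1)·(-5) + (1)·(-5) + (1)·(-8) = -19.

-19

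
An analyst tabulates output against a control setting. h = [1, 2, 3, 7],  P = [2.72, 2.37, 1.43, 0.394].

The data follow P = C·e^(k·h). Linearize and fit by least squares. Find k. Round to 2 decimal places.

k = -0.33

Taking logs, ln P = k·h + ln C, so regress ln P on h.
XᵀX = [[63.0000, 13.0000]; [13.0000, 4]], rhs = [-2.7204, 1.2898]ᵀ  (here Σh = 13.0000, Σ(h)² = 63.0000, Σln P = 1.2898, Σh·ln P = -2.7204).
Solving (det = 83.0000): k = -0.33312, ln C = 1.40508.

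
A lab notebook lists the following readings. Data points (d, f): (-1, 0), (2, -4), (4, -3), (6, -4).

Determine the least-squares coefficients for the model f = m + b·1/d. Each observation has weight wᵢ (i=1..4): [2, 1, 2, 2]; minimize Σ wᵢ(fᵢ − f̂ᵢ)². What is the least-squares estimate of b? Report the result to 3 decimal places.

Entries of AᵀWA: Σwᵢ·1 = 7, Σwᵢ·1/d = -2/3, Σwᵢ·1/d·1/d = 175/72.
Moment sums: Σwᵢ·f = -18, Σwᵢ·1/d·f = -29/6.
Δ = 7·(175/72) − (-2/3)² = 1193/72.
m = ((-18)·(175/72) − (-2/3)·(-29/6))/(1193/72) = -3382/1193; b = (7·(-29/6) − (-2/3)·(-18))/(1193/72) = -3300/1193.

b = -2.766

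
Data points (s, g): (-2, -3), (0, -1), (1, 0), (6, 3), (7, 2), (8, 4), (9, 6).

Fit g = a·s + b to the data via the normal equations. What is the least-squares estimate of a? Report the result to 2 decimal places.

a = 0.68

Entries of AᵀA: Σs·s = 235, Σs = 29, Σ1 = 7.
For Aᵀg: Σs·g = 124, Σg = 11.
So AᵀA·[a, b]ᵀ = Aᵀg: [[235, 29]; [29, 7]]·[a, b]ᵀ = [124, 11]ᵀ.
Δ = 235·7 − 29² = 804.
a = (124·7 − 29·11)/804 = 183/268; b = (235·11 − 29·124)/804 = -337/268.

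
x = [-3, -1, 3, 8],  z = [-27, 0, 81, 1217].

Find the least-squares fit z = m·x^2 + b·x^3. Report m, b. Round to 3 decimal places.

m = 2.996, b = 2.002

The normal equations are: 4259·m + 32767·b = 78374;  32767·m + 263603·b = 626020.
Eliminating b: 263603·(row 1) − 32767·(row 2) gives 49008888·m = 263603·78374 − 32767·626020 = 146824182, so m = 8156899/2722716.
Then b = (626020 − 32767·(8156899/2722716))/263603 = 5452129/2722716.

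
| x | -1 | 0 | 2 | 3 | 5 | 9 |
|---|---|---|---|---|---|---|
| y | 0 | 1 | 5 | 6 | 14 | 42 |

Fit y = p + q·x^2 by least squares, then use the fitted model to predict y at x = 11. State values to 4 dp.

Sums needed: Σ1 = 6, Σx^2 = 120, Σx^2·x^2 = 7284.
Moment sums: Σy = 68, Σx^2·y = 3826.
So MᵀM·[p, q]ᵀ = Mᵀy: [[6, 120]; [120, 7284]]·[p, q]ᵀ = [68, 3826]ᵀ.
Determinant 6·7284 − 120² = 29304.
p = (68·7284 − 120·3826)/29304 = 1508/1221; q = (6·3826 − 120·68)/29304 = 411/814.
At x = 11: ŷ = (1508/1221)·(1) + (411/814)·(121) = 152209/2442.

ŷ = 62.3296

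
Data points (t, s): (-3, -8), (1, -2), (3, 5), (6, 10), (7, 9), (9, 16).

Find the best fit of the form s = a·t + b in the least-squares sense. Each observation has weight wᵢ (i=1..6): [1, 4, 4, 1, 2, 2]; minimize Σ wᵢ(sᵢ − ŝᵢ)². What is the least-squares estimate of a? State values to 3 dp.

From the data, Σwᵢ·t·t = 345, Σwᵢ·t = 51, Σwᵢ·1 = 14.
And Σwᵢ·t·s = 550, Σwᵢ·s = 64.
Eliminating b: 14·(row 1) − 51·(row 2) gives 2229·a = 14·550 − 51·64 = 4436, so a = 4436/2229.
Then b = (64 − 51·(4436/2229))/14 = -1990/743.

a = 1.990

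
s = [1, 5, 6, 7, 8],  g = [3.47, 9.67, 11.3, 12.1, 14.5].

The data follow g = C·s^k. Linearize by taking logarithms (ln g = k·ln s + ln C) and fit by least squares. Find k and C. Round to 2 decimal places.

Taking logs, ln g = k·ln s + ln C, so regress ln g on ln s.
AᵀA = [[13.9113, 7.4265]; [7.4265, 5]], rhs = [18.4088, 11.1053]ᵀ  (here Σln s = 7.4265, Σ(ln s)² = 13.9113, Σln g = 11.1053, Σln s·ln g = 18.4088).
Δ = 13.9113·5 − (7.4265)² = 14.4030; k = (18.4088·5 − 7.4265·11.1053)/14.4030 = 0.66442, ln C = (13.9113·11.1053 − 7.4265·18.4088)/14.4030 = 1.23419, so C = exp(1.23419) = 3.43561.

k = 0.66, C = 3.44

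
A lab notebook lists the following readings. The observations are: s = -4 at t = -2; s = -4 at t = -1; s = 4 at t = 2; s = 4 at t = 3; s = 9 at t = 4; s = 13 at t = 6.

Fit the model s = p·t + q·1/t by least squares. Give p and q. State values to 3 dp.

p = 1.996, q = 1.041

With design matrix A, AᵀA = [[70, 6]; [6, 245/144]] and Aᵀs = [146, 55/4]ᵀ.
Eliminating q: (245/144)·(row 1) − 6·(row 2) gives (5983/72)·p = (245/144)·146 − 6·(55/4) = 11945/72, so p = 11945/5983.
Then q = ((55/4) − 6·(11945/5983))/(245/144) = 6228/5983.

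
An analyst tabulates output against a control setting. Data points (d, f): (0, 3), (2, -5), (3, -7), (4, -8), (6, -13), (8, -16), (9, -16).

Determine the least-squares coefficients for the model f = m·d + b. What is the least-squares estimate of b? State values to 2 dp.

b = 0.44

Setting ∂/∂m … = 0 gives: 210·m + 32·b = -413;  32·m + 7·b = -62.
Determinant 210·7 − 32² = 446.
m = ((-413)·7 − 32·(-62))/446 = -907/446; b = (210·(-62) − 32·(-413))/446 = 98/223.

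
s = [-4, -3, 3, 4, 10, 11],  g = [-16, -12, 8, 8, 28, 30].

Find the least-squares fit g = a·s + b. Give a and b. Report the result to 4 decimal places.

The normal equations are: 271·a + 21·b = 766;  21·a + 6·b = 46.
(Σs·s = 271, Σs = 21, Σ1 = 6, Σs·g = 766, Σg = 46.)
det = 271·6 − 21² = 1185.
a = (766·6 − 21·46)/1185 = 242/79; b = (271·46 − 21·766)/1185 = -724/237.

a = 3.0633, b = -3.0549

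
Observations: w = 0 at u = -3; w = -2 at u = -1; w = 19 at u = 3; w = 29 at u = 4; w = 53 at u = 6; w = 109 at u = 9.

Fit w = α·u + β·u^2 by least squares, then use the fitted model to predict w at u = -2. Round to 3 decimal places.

ŵ = -2.092

The normal system AᵀA·[α, β]ᵀ = Aᵀw is [[152, 1008]; [1008, 8276]]·[α, β]ᵀ = [1474, 11370]ᵀ.
Determinant 152·8276 − 1008² = 241888.
α = (1474·8276 − 1008·11370)/241888 = 92233/30236; β = (152·11370 − 1008·1474)/241888 = 15153/15118.
At u = -2: ŵ = (92233/30236)·(-2) + (15153/15118)·(4) = -31621/15118.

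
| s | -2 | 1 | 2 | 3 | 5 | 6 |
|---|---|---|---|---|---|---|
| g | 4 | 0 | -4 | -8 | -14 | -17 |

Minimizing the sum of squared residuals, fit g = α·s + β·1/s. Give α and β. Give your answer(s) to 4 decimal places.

With design matrix X, XᵀX = [[79, 6]; [6, 1511/900]] and Xᵀg = [-212, -123/10]ᵀ.
Determinant 79·(1511/900) − 6² = 86969/900.
α = ((-212)·(1511/900) − 6·(-123/10))/(86969/900) = -253912/86969; β = (79·(-123/10) − 6·(-212))/(86969/900) = 270270/86969.

α = -2.9196, β = 3.1077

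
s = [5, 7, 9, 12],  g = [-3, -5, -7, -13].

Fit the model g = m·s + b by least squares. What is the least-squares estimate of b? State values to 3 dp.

b = 4.720

The normal equations are: 299·m + 33·b = -269;  33·m + 4·b = -28.
(Σs·s = 299, Σs = 33, Σ1 = 4, Σs·g = -269, Σg = -28.)
Determinant 299·4 − 33² = 107.
m = ((-269)·4 − 33·(-28))/107 = -152/107; b = (299·(-28) − 33·(-269))/107 = 505/107.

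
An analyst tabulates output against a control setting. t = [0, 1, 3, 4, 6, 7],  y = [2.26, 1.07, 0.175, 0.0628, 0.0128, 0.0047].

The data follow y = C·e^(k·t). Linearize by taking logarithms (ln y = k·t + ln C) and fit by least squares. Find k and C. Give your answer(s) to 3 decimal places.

k = -0.885, C = 2.395

Taking logs, ln y = k·t + ln C, so regress ln y on t.
Σt = 21.0000, Σ(t)² = 111.0000, Σln y = -13.3462, Σt·ln y = -79.9037.
Equations: 111.0000·k + 21.0000·ln C = -79.9037;  21.0000·k + 6·ln C = -13.3462.
Solving (det = 225.0000): k = -0.88511, ln C = 0.87353, so C = exp(0.87353) = 2.39534.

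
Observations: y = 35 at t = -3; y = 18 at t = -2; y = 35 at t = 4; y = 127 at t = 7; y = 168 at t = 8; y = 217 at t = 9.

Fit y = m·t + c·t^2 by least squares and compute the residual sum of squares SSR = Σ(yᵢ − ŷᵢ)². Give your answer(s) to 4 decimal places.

SSR = 2.9840

Compute the Gram sums: Σt·t = 223, Σt·t^2 = 1613, Σt^2·t^2 = 13411.
For Xᵀy: Σt·y = 4185, Σt^2·y = 35499.
Normal equations: [[223, 1613]; [1613, 13411]]·[m, c]ᵀ = [4185, 35499]ᵀ.
Eliminating c: 13411·(row 1) − 1613·(row 2) gives 388884·m = 13411·4185 − 1613·35499 = -1134852, so m = -94571/32407.
Then c = (35499 − 1613·(-94571/32407))/13411 = 97156/32407.
Residuals: -23872/32407, 5560/32407, -41967/32407, 17042/32407, -17040/32407, 13822/32407; SSR = 96703/32407.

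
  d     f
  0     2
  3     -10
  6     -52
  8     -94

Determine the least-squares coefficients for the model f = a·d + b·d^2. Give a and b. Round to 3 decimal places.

a = 1.354, b = -1.645

From the data, Σd·d = 109, Σd·d^2 = 755, Σd^2·d^2 = 5473.
And Σd·f = -1094, Σd^2·f = -7978.
Δ = 109·5473 − 755² = 26532.
a = ((-1094)·5473 − 755·(-7978))/26532 = 998/737; b = (109·(-7978) − 755·(-1094))/26532 = -1212/737.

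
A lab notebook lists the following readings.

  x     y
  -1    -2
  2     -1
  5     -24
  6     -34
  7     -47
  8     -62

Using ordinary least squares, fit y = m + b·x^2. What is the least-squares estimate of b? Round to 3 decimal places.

MᵀM·[m, b]ᵀ = Mᵀy reads: 6·m + 179·b = -170;  179·m + 8435·b = -8101.
Eliminating b: 8435·(row 1) − 179·(row 2) gives 18569·m = 8435·(-170) − 179·(-8101) = 16129, so m = 16129/18569.
Then b = ((-8101) − 179·(16129/18569))/8435 = -18176/18569.

b = -0.979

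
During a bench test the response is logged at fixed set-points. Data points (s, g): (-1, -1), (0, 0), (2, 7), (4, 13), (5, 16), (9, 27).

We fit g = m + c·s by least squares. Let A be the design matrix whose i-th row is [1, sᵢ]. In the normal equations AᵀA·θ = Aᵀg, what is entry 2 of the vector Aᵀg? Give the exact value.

Entry 2 ↔ basis s, so (Aᵀg)_{2} = Σᵢ (s)·gᵢ = (-1)·(-1) + (0)·(0) + (2)·(7) + (4)·(13) + (5)·(16) + (9)·(27) = 390.

390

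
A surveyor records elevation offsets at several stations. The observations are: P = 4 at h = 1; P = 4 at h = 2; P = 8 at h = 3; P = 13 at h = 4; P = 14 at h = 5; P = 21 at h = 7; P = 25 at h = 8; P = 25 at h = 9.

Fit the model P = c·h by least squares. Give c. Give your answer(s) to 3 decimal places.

Forming AᵀA = [[249]] and AᵀP = [730]ᵀ gives AᵀA·[c]ᵀ = AᵀP.
Hence c = 730 / 249 ≈ 2.93173.

c = 2.932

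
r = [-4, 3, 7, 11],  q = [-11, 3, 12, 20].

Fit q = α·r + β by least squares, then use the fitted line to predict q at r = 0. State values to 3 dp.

Forming AᵀA = [[195, 17]; [17, 4]] and Aᵀq = [357, 24]ᵀ gives AᵀA·[α, β]ᵀ = Aᵀq.
Δ = 195·4 − 17² = 491.
α = (357·4 − 17·24)/491 = 1020/491; β = (195·24 − 17·357)/491 = -1389/491.
At r = 0: q̂ = (1020/491)·(0) + (-1389/491)·(1) = -1389/491.

q̂ = -2.829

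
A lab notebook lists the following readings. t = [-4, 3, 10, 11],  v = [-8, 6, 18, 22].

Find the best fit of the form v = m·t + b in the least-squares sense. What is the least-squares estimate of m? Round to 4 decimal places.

m = 1.9315

Normal-equation sums: Σt·t = 246, Σt = 20, Σ1 = 4.
For Aᵀv: Σt·v = 472, Σv = 38.
Δ = 246·4 − 20² = 584.
m = (472·4 − 20·38)/584 = 141/73; b = (246·38 − 20·472)/584 = -23/146.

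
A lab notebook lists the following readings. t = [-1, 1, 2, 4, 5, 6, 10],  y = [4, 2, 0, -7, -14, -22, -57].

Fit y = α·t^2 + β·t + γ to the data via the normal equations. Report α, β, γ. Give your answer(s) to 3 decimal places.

α = -0.514, β = -0.961, γ = 3.722

Compute the Gram sums: Σt^2·t^2 = 12195, Σt^2·t = 1413, Σt^2 = 183, Σt·t = 183, Σt = 27, Σ1 = 7.
Moment sums: Σt^2·y = -6948, Σt·y = -802, Σy = -94.
Normal equations: [[12195, 1413, 183]; [1413, 183, 27]; [183, 27, 7]]·[α, β, γ]ᵀ = [-6948, -802, -94]ᵀ.
Solving the 3×3 system (Gaussian elimination) gives α = -8434/16401, β = -1433/1491, γ = 2907/781.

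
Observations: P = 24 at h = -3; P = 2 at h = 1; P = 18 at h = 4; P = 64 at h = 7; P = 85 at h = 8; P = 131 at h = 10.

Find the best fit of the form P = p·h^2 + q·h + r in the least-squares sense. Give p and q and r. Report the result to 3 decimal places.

p = 1.502, q = -2.092, r = 3.588

The normal system MᵀM·[p, q, r]ᵀ = MᵀP is [[16835, 1893, 239]; [1893, 239, 27]; [239, 27, 6]]·[p, q, r]ᵀ = [22182, 2440, 324]ᵀ.
Inverting the 3×3 Gram matrix, [p, q, r]ᵀ = [172287/114712, -1199891/573560, 1028961/286780]ᵀ.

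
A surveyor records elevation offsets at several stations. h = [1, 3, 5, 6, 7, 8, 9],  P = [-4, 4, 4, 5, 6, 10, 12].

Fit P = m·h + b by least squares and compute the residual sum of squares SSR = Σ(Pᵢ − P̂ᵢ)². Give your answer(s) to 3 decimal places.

The normal equations are: 265·m + 39·b = 288;  39·m + 7·b = 37.
Eliminating b: 7·(row 1) − 39·(row 2) gives 334·m = 7·288 − 39·37 = 573, so m = 573/334.
Then b = (37 − 39·(573/334))/7 = -1427/334.
Residuals: -241/167, 522/167, -51/167, -341/334, -290/167, 183/334, 139/167; SSR = 5677/334.

SSR = 16.997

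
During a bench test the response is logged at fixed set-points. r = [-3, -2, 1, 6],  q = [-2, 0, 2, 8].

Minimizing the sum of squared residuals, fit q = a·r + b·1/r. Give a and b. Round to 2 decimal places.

With design matrix M, MᵀM = [[50, 4]; [4, 25/18]] and Mᵀq = [56, 4]ᵀ.
Δ = 50·(25/18) − 4² = 481/9.
a = (56·(25/18) − 4·4)/(481/9) = 556/481; b = (50·4 − 4·56)/(481/9) = -216/481.

a = 1.16, b = -0.45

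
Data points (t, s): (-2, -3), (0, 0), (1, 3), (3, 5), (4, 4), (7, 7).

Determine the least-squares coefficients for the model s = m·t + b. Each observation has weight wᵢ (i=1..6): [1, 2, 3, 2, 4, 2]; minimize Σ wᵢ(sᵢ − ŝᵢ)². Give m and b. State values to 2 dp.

Sums needed: Σwᵢ·t·t = 187, Σwᵢ·t = 37, Σwᵢ·1 = 14.
And Σwᵢ·t·s = 207, Σwᵢ·s = 46.
So AᵀWA·[m, b]ᵀ = AᵀWs: [[187, 37]; [37, 14]]·[m, b]ᵀ = [207, 46]ᵀ.
det = 187·14 − 37² = 1249.
m = (207·14 − 37·46)/1249 = 1196/1249; b = (187·46 − 37·207)/1249 = 943/1249.

m = 0.96, b = 0.76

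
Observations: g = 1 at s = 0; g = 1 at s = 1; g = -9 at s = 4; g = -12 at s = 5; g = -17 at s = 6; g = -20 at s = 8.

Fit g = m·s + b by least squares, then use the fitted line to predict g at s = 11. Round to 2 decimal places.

ĝ = -29.57

Sums needed: Σs·s = 142, Σs = 24, Σ1 = 6.
For Aᵀg: Σs·g = -357, Σg = -56.
So AᵀA·[m, b]ᵀ = Aᵀg: [[142, 24]; [24, 6]]·[m, b]ᵀ = [-357, -56]ᵀ.
Eliminating b: 6·(row 1) − 24·(row 2) gives 276·m = 6·(-357) − 24·(-56) = -798, so m = -133/46.
Then b = ((-56) − 24·(-133/46))/6 = 154/69.
At s = 11: ĝ = (-133/46)·(11) + (154/69)·(1) = -4081/138.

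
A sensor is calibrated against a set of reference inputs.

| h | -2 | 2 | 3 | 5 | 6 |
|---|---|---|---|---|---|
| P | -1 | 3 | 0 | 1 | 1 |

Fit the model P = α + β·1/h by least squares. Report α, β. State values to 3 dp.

α = 0.365, β = 3.110

Compute the Gram sums: Σ1 = 5, Σ1/h = 7/10, Σ1/h·1/h = 611/900.
Right-hand side: ΣP = 4, Σ1/h·P = 71/30.
Determinant 5·(611/900) − (7/10)² = 1307/450.
α = (4·(611/900) − (7/10)·(71/30))/(1307/450) = 953/2614; β = (5·(71/30) − (7/10)·4)/(1307/450) = 4065/1307.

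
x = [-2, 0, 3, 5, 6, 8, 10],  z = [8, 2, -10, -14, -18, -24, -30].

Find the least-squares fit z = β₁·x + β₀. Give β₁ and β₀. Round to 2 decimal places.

Sums needed: Σx·x = 238, Σx = 30, Σ1 = 7.
Right-hand side: Σx·z = -716, Σz = -86.
Normal equations: [[238, 30]; [30, 7]]·[β₁, β₀]ᵀ = [-716, -86]ᵀ.
Δ = 238·7 − 30² = 766.
β₁ = ((-716)·7 − 30·(-86))/766 = -1216/383; β₀ = (238·(-86) − 30·(-716))/766 = 506/383.

β₁ = -3.17, β₀ = 1.32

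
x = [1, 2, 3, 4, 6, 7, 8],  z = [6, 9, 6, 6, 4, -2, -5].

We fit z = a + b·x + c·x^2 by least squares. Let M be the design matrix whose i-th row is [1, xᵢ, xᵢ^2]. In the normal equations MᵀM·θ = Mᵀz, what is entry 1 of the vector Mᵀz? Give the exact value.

Entry 1 ↔ basis 1, so (Mᵀz)_{1} = Σᵢ zᵢ = (1)·(6) + (1)·(9) + (1)·(6) + (1)·(6) + (1)·(4) + (1)·(-2) + (1)·(-5) = 24.

24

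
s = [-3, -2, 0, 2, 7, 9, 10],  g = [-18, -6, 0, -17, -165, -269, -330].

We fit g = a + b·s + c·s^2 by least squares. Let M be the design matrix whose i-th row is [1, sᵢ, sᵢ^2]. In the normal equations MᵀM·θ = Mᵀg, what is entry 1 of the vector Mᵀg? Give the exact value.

-805

Entry 1 ↔ basis 1, so (Mᵀg)_{1} = Σᵢ gᵢ = (1)·(-18) + (1)·(-6) + (1)·(0) + (1)·(-17) + (1)·(-165) + (1)·(-269) + (1)·(-330) = -805.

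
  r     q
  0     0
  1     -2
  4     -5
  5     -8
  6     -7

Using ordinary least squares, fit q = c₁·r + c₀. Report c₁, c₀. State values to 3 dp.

c₁ = -1.254, c₀ = -0.388

From the data, Σr·r = 78, Σr = 16, Σ1 = 5.
For Xᵀq: Σr·q = -104, Σq = -22.
So XᵀX·[c₁, c₀]ᵀ = Xᵀq: [[78, 16]; [16, 5]]·[c₁, c₀]ᵀ = [-104, -22]ᵀ.
Determinant 78·5 − 16² = 134.
c₁ = ((-104)·5 − 16·(-22))/134 = -84/67; c₀ = (78·(-22) − 16·(-104))/134 = -26/67.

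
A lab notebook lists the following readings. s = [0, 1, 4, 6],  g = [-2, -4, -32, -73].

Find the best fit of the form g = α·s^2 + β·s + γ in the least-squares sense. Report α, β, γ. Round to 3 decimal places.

α = -2.127, β = 1.008, γ = -2.339

AᵀA·[α, β, γ]ᵀ = Aᵀg reads: 1553·α + 281·β + 53·γ = -3144;  281·α + 53·β + 11·γ = -570;  53·α + 11·β + 4·γ = -111.
(Σs^2·s^2 = 1553, Σs^2·s = 281, Σs^2 = 53, Σs·s = 53, Σs = 11, Σ1 = 4, Σs^2·g = -3144, Σs·g = -570, Σg = -111.)
Solving the 3×3 system (Gaussian elimination) gives α = -251/118, β = 119/118, γ = -138/59.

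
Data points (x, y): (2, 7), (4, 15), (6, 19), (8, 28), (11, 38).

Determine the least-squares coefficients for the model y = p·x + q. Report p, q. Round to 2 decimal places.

p = 3.41, q = 0.23

Sums needed: Σx·x = 241, Σx = 31, Σ1 = 5.
Moment sums: Σx·y = 830, Σy = 107.
MᵀM·[p, q]ᵀ = Mᵀy becomes [[241, 31]; [31, 5]]·[p, q]ᵀ = [830, 107]ᵀ.
Eliminating q: 5·(row 1) − 31·(row 2) gives 244·p = 5·830 − 31·107 = 833, so p = 833/244.
Then q = (107 − 31·(833/244))/5 = 57/244.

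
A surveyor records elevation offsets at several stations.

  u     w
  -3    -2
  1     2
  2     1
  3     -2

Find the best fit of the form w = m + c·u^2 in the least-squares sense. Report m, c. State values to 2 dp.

Entries of XᵀX: Σ1 = 4, Σu^2 = 23, Σu^2·u^2 = 179.
For Xᵀw: Σw = -1, Σu^2·w = -30.
So XᵀX·[m, c]ᵀ = Xᵀw: [[4, 23]; [23, 179]]·[m, c]ᵀ = [-1, -30]ᵀ.
Δ = 4·179 − 23² = 187.
m = ((-1)·179 − 23·(-30))/187 = 511/187; c = (4·(-30) − 23·(-1))/187 = -97/187.

m = 2.73, c = -0.52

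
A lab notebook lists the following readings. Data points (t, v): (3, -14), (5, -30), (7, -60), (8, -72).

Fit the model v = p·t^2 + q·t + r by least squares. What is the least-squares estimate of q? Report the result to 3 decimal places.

With design matrix A, AᵀA = [[7203, 1007, 147]; [1007, 147, 23]; [147, 23, 4]] and Aᵀv = [-8424, -1188, -176]ᵀ.
Inverting the 3×3 Gram matrix, [p, q, r]ᵀ = [-383/398, -549/398, -140/199]ᵀ.

q = -1.379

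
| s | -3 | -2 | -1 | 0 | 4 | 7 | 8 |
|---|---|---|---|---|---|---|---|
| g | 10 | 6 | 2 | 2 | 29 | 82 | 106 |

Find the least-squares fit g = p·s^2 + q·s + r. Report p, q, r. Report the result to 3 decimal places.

p = 1.476, q = 1.201, r = 1.481

Compute the Gram sums: Σs^2·s^2 = 6851, Σs^2·s = 883, Σs^2 = 143, Σs·s = 143, Σs = 13, Σ1 = 7.
Right-hand side: Σs^2·g = 11382, Σs·g = 1494, Σg = 237.
Normal equations: [[6851, 883, 143]; [883, 143, 13]; [143, 13, 7]]·[p, q, r]ᵀ = [11382, 1494, 237]ᵀ.
Inverting the 3×3 Gram matrix, [p, q, r]ᵀ = [147811/100166, 120295/100166, 74181/50083]ᵀ.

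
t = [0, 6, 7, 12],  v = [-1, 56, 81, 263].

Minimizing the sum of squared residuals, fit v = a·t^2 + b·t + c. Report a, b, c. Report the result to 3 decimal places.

a = 2.071, b = -2.844, c = -1.032

With design matrix A, AᵀA = [[24433, 2287, 229]; [2287, 229, 25]; [229, 25, 4]] and Aᵀv = [43857, 4059, 399]ᵀ.
Inverting the 3×3 Gram matrix, [a, b, c]ᵀ = [3506/1693, -4815/1693, -1748/1693]ᵀ.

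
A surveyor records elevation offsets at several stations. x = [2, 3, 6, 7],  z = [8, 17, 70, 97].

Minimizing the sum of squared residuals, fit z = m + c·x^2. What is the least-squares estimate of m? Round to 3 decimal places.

Normal-equation sums: Σ1 = 4, Σx^2 = 98, Σx^2·x^2 = 3794.
And Σz = 192, Σx^2·z = 7458.
So MᵀM·[m, c]ᵀ = Mᵀz: [[4, 98]; [98, 3794]]·[m, c]ᵀ = [192, 7458]ᵀ.
Δ = 4·3794 − 98² = 5572.
m = (192·3794 − 98·7458)/5572 = -87/199; c = (4·7458 − 98·192)/5572 = 2754/1393.

m = -0.437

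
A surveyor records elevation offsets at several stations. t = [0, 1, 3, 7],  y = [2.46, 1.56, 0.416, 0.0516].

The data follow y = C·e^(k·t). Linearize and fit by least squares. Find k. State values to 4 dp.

Taking logs, ln y = k·t + ln C, so regress ln y on t.
Sums: Σt = 11.0000, Σ(t)² = 59.0000, Σln y = -2.4965, Σt·ln y = -22.9362.
Normal system: [[59.0000, 11.0000]; [11.0000, 4]]·[k, ln C]ᵀ = [-22.9362, -2.4965]ᵀ.
Δ = 59.0000·4 − (11.0000)² = 115.0000; k = (-22.9362·4 − 11.0000·-2.4965)/115.0000 = -0.55899, ln C = (59.0000·-2.4965 − 11.0000·-22.9362)/115.0000 = 0.91310.

k = -0.5590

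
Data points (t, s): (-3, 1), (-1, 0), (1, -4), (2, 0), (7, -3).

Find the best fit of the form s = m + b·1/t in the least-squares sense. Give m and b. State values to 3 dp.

Entries of AᵀA: Σ1 = 5, Σ1/t = 13/42, Σ1/t·1/t = 4201/1764.
Moment sums: Σs = -6, Σ1/t·s = -100/21.
So AᵀA·[m, b]ᵀ = Aᵀs: [[5, 13/42]; [13/42, 4201/1764]]·[m, b]ᵀ = [-6, -100/21]ᵀ.
Determinant 5·(4201/1764) − (13/42)² = 5209/441.
m = ((-6)·(4201/1764) − (13/42)·(-100/21))/(5209/441) = -11303/10418; b = (5·(-100/21) − (13/42)·(-6))/(5209/441) = -9681/5209.

m = -1.085, b = -1.859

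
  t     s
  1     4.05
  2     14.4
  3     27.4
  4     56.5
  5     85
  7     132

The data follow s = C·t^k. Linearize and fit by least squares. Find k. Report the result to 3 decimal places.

k = 1.835

Let Y = ln s. Fitting Y = k·ln t + ln C by least squares:
Σln t = 6.7334, Σ(ln t)² = 9.9861, Σln s = 20.7362, Σln t·ln s = 27.7301.
Normal system: [[9.9861, 6.7334]; [6.7334, 6]]·[k, ln C]ᵀ = [27.7301, 20.7362]ᵀ.
Solving (det = 14.5777): k = 1.83537, ln C = 1.39632.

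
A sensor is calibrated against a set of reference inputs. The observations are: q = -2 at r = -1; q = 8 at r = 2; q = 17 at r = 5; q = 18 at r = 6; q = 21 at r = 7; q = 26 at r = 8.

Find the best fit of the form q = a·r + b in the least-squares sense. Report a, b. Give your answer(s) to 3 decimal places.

Entries of AᵀA: Σr·r = 179, Σr = 27, Σ1 = 6.
Moment sums: Σr·q = 566, Σq = 88.
Eliminating b: 6·(row 1) − 27·(row 2) gives 345·a = 6·566 − 27·88 = 1020, so a = 68/23.
Then b = (88 − 27·(68/23))/6 = 94/69.

a = 2.957, b = 1.362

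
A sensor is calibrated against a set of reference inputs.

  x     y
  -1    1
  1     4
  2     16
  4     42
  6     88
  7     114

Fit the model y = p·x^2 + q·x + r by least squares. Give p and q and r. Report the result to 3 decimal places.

Sums needed: Σx^2·x^2 = 3971, Σx^2·x = 631, Σx^2 = 107, Σx·x = 107, Σx = 19, Σ1 = 6.
For Mᵀy: Σx^2·y = 9495, Σx·y = 1529, Σy = 265.
MᵀM·[p, q, r]ᵀ = Mᵀy becomes [[3971, 631, 107]; [631, 107, 19]; [107, 19, 6]]·[p, q, r]ᵀ = [9495, 1529, 265]ᵀ.
Inverting the 3×3 Gram matrix, [p, q, r]ᵀ = [65429/33744, 88859/33744, 3513/2812]ᵀ.

p = 1.939, q = 2.633, r = 1.249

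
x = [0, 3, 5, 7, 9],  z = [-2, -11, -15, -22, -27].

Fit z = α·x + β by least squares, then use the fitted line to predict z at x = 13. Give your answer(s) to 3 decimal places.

Normal-equation sums: Σx·x = 164, Σx = 24, Σ1 = 5.
For Mᵀz: Σx·z = -505, Σz = -77.
MᵀM·[α, β]ᵀ = Mᵀz becomes [[164, 24]; [24, 5]]·[α, β]ᵀ = [-505, -77]ᵀ.
Eliminating β: 5·(row 1) − 24·(row 2) gives 244·α = 5·(-505) − 24·(-77) = -677, so α = -677/244.
Then β = ((-77) − 24·(-677/244))/5 = -127/61.
At x = 13: ẑ = (-677/244)·(13) + (-127/61)·(1) = -9309/244.

ẑ = -38.152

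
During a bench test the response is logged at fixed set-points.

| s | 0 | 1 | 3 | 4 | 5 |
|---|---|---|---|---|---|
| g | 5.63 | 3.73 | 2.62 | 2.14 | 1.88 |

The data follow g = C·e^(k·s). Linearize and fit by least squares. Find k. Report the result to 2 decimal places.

k = -0.21

Linearized form: ln g = k·s + ln C. From the 5 transformed points,
XᵀX = [[51.0000, 13.0000]; [13.0000, 5]], rhs = [10.4055, 5.3998]ᵀ  (here Σs = 13.0000, Σ(s)² = 51.0000, Σln g = 5.3998, Σs·ln g = 10.4055).
Solving (det = 86.0000): k = -0.21127, ln C = 1.62926.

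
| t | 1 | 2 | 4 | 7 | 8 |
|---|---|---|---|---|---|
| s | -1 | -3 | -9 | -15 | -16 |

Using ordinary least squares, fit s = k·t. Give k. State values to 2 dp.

k = -2.06

Compute the Gram sums: Σt·t = 134.
Moment sums: Σt·s = -276.
XᵀX·[k]ᵀ = Xᵀs becomes [[134]]·[k]ᵀ = [-276]ᵀ.
k = (-276)/134 = -2.0597.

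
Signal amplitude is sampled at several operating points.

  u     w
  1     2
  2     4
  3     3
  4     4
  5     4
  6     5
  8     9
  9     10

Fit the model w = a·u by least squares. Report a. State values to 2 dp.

a = 1.05

From the data, Σu·u = 236.
And Σu·w = 247.
Normal equations: [[236]]·[a]ᵀ = [247]ᵀ.
a = 247/236 = 1.04661.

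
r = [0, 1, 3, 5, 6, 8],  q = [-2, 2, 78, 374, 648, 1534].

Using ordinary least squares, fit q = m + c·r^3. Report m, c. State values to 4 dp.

m = -1.5679, c = 3.0005

MᵀM·[m, c]ᵀ = Mᵀq reads: 6·m + 881·c = 2634;  881·m + 325155·c = 974234.
Eliminating c: 325155·(row 1) − 881·(row 2) gives 1174769·m = 325155·2634 − 881·974234 = -1841884, so m = -1841884/1174769.
Then c = (974234 − 881·(-1841884/1174769))/325155 = 3524850/1174769.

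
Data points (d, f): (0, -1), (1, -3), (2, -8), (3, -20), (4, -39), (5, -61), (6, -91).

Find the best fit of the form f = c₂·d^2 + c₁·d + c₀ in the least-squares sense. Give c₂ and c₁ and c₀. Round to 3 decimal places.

c₂ = -2.845, c₁ = 2.179, c₀ = -1.405

Sums needed: Σd^2·d^2 = 2275, Σd^2·d = 441, Σd^2 = 91, Σd·d = 91, Σd = 21, Σ1 = 7.
Moment sums: Σd^2·f = -5640, Σd·f = -1086, Σf = -223.
So AᵀA·[c₂, c₁, c₀]ᵀ = Aᵀf: [[2275, 441, 91]; [441, 91, 21]; [91, 21, 7]]·[c₂, c₁, c₀]ᵀ = [-5640, -1086, -223]ᵀ.
Inverting the 3×3 Gram matrix, [c₂, c₁, c₀]ᵀ = [-239/84, 61/28, -59/42]ᵀ.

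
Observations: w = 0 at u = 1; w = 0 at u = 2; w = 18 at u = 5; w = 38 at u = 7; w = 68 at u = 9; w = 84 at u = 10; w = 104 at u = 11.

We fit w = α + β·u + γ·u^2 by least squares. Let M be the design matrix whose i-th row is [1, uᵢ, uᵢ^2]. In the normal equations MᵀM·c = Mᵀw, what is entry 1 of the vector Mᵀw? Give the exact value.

312

Entry 1 ↔ basis 1, so (Mᵀw)_{1} = Σᵢ wᵢ = (1)·(0) + (1)·(0) + (1)·(18) + (1)·(38) + (1)·(68) + (1)·(84) + (1)·(104) = 312.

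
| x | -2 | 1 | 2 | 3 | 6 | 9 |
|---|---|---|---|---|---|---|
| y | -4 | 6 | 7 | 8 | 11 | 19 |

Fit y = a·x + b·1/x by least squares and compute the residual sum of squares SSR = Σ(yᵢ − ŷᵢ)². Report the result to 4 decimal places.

SSR = 8.2924

The normal equations are: 135·a + 6·b = 289;  6·a + (535/324)·b = 163/9.
Δ = 135·(535/324) − 6² = 2243/12.
a = (289·(535/324) − 6·(163/9))/(2243/12) = 119407/60561; b = (135·(163/9) − 6·289)/(2243/12) = 8532/2243.
Residuals: 111752/60561, 13595/60561, 69931/60561, 16493/20187, -29555/20187, 5600/6729; SSR = 502196/60561.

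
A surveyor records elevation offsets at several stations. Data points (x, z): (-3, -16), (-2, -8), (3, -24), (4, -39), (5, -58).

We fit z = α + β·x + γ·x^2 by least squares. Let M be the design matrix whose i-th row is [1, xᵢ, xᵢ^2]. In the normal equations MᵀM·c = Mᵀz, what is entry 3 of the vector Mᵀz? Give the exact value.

-2466

Entry 3 ↔ basis x^2, so (Mᵀz)_{3} = Σᵢ (x^2)·zᵢ = (9)·(-16) + (4)·(-8) + (9)·(-24) + (16)·(-39) + (25)·(-58) = -2466.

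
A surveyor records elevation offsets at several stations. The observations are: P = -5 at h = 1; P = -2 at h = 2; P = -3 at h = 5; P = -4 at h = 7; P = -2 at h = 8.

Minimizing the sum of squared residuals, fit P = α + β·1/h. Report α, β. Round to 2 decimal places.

α = -2.40, β = -2.04

The normal system MᵀM·[α, β]ᵀ = MᵀP is [[5, 551/280]; [551/280, 103961/78400]]·[α, β]ᵀ = [-16, -1039/140]ᵀ.
Eliminating β: (103961/78400)·(row 1) − (551/280)·(row 2) gives (54051/19600)·α = (103961/78400)·(-16) − (551/280)·(-1039/140) = -259199/39200, so α = -259199/108102.
Then β = ((-1039/140) − (551/280)·(-259199/108102))/(103961/78400) = -110180/54051.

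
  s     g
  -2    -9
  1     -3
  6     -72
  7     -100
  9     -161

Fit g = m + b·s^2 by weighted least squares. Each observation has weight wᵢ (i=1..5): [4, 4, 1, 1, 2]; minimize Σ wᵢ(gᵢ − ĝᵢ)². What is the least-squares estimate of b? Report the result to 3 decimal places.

b = -1.980

Forming AᵀWA = [[12, 267]; [267, 16887]] and AᵀWg = [-542, -33730]ᵀ gives AᵀWA·[m, b]ᵀ = AᵀWg.
Determinant 12·16887 − 267² = 131355.
m = ((-542)·16887 − 267·(-33730))/131355 = -16316/14595; b = (12·(-33730) − 267·(-542))/131355 = -28894/14595.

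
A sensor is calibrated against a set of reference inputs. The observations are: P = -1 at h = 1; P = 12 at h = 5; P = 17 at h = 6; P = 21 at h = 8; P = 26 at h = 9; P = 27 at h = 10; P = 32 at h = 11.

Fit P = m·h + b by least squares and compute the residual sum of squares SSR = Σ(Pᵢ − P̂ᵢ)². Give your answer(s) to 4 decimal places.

Normal-equation sums: Σh·h = 428, Σh = 50, Σ1 = 7.
For XᵀP: Σh·P = 1185, ΣP = 134.
Δ = 428·7 − 50² = 496.
m = (1185·7 − 50·134)/496 = 1595/496; b = (428·134 − 50·1185)/496 = -949/248.
Residuals: -193/496, -125/496, 95/62, -223/248, 439/496, -165/124, 225/496; SSR = 3041/496.

SSR = 6.1310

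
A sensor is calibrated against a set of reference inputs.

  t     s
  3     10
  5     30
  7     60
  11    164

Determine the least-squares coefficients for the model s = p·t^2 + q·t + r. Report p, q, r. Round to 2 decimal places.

p = 1.65, q = -3.88, r = 7.20

The normal equations are: 17748·p + 1826·q + 204·r = 23624;  1826·p + 204·q + 26·r = 2404;  204·p + 26·q + 4·r = 264.
Solving the 3×3 system (Gaussian elimination) gives p = 145/88, q = -427/110, r = 3167/440.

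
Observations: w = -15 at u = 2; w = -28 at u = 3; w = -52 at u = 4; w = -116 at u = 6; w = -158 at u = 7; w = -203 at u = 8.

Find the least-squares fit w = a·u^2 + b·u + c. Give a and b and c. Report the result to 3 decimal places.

Forming MᵀM = [[8146, 1170, 178]; [1170, 178, 30]; [178, 30, 6]] and Mᵀw = [-26054, -3748, -572]ᵀ gives MᵀM·[a, b, c]ᵀ = Mᵀw.
Inverting the 3×3 Gram matrix, [a, b, c]ᵀ = [-307/98, -19/49, -45/98]ᵀ.

a = -3.133, b = -0.388, c = -0.459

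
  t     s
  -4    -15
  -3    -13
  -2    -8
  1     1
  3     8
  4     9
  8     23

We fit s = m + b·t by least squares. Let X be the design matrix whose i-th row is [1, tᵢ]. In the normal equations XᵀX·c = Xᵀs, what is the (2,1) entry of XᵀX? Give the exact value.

Row 2 ↔ basis t, column 1 ↔ basis 1, so (XᵀX)_{2,1} = Σᵢ t = (-4)·(1) + (-3)·(1) + (-2)·(1) + (1)·(1) + (3)·(1) + (4)·(1) + (8)·(1) = 7.

7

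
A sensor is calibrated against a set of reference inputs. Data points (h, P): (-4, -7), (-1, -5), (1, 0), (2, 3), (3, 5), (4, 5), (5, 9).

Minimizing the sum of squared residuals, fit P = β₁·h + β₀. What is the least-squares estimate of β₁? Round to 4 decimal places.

Setting ∂/∂β₁ … = 0 gives: 72·β₁ + 10·β₀ = 119;  10·β₁ + 7·β₀ = 10.
Δ = 72·7 − 10² = 404.
β₁ = (119·7 − 10·10)/404 = 733/404; β₀ = (72·10 − 10·119)/404 = -235/202.

β₁ = 1.8144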